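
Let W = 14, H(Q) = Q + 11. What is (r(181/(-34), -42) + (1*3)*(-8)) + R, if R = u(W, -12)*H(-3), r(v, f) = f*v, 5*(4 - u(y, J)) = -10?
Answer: 4209/17 ≈ 247.59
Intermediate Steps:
H(Q) = 11 + Q
u(y, J) = 6 (u(y, J) = 4 - ⅕*(-10) = 4 + 2 = 6)
R = 48 (R = 6*(11 - 3) = 6*8 = 48)
(r(181/(-34), -42) + (1*3)*(-8)) + R = (-7602/(-34) + (1*3)*(-8)) + 48 = (-7602*(-1)/34 + 3*(-8)) + 48 = (-42*(-181/34) - 24) + 48 = (3801/17 - 24) + 48 = 3393/17 + 48 = 4209/17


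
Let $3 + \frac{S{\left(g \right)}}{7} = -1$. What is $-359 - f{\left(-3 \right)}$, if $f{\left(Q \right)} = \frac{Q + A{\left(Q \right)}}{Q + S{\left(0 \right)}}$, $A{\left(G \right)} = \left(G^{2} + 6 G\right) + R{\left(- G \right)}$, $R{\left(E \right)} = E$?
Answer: $- \frac{11138}{31} \approx -359.29$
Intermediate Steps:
$S{\left(g \right)} = -28$ ($S{\left(g \right)} = -21 + 7 \left(-1\right) = -21 - 7 = -28$)
$A{\left(G \right)} = G^{2} + 5 G$ ($A{\left(G \right)} = \left(G^{2} + 6 G\right) - G = G^{2} + 5 G$)
$f{\left(Q \right)} = \frac{Q + Q \left(5 + Q\right)}{-28 + Q}$ ($f{\left(Q \right)} = \frac{Q + Q \left(5 + Q\right)}{Q - 28} = \frac{Q + Q \left(5 + Q\right)}{-28 + Q}$)
$-359 - f{\left(-3 \right)} = -359 - - \frac{3 \left(6 - 3\right)}{-28 - 3} = -359 - \left(-3\right) \frac{1}{-31} \cdot 3 = -359 - \left(-3\right) \left(- \frac{1}{31}\right) 3 = -359 - \frac{9}{31} = - \frac{11138}{31}$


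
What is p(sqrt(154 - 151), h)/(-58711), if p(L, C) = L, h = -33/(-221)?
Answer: -sqrt(3)/58711 ≈ -2.9501e-5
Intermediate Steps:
h = 33/221 (h = -33*(-1/221) = 33/221 ≈ 0.14932)
p(sqrt(154 - 151), h)/(-58711) = sqrt(154 - 151)/(-58711) = sqrt(3)*(-1/58711) = -sqrt(3)/58711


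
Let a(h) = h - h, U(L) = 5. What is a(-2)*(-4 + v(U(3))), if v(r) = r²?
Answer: 0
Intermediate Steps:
a(h) = 0
a(-2)*(-4 + v(U(3))) = 0*(-4 + 5²) = 0*(-4 + 25) = 0*21 = 0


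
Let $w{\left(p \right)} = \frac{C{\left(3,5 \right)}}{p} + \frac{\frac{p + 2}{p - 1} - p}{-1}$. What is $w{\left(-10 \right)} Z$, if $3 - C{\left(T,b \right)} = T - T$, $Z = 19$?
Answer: $- \frac{23047}{110} \approx -209.52$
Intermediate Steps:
$C{\left(T,b \right)} = 3$ ($C{\left(T,b \right)} = 3 - \left(T - T\right) = 3 - 0 = 3 + 0 = 3$)
$w{\left(p \right)} = p + \frac{3}{p} - \frac{2 + p}{-1 + p}$ ($w{\left(p \right)} = \frac{3}{p} + \frac{\frac{p + 2}{p - 1} - p}{-1} = \frac{3}{p} + \left(\frac{2 + p}{-1 + p} - p\right) \left(-1\right) = \frac{3}{p} + \left(- p + \frac{2 + p}{-1 + p}\right) \left(-1\right) = \frac{3}{p} + \left(p - \frac{2 + p}{-1 + p}\right) = p + \frac{3}{p} - \frac{2 + p}{-1 + p}$)
$w{\left(-10 \right)} Z = \frac{-3 - 10 + \left(-10\right)^{3} - 2 \left(-10\right)^{2}}{\left(-10\right) \left(-1 - 10\right)} 19 = - \frac{-3 - 10 - 1000 - 200}{10 \left(-11\right)} 19 = \left(- \frac{1}{10}\right) \left(- \frac{1}{11}\right) \left(-3 - 10 - 1000 - 200\right) 19 = \left(- \frac{1}{10}\right) \left(- \frac{1}{11}\right) \left(-1213\right) 19 = \left(- \frac{1213}{110}\right) 19 = - \frac{23047}{110}$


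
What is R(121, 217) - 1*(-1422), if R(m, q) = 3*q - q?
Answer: 1856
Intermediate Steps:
R(m, q) = 2*q
R(121, 217) - 1*(-1422) = 2*217 - 1*(-1422) = 434 + 1422 = 1856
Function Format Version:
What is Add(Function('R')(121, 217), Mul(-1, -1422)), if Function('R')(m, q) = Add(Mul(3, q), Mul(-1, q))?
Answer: 1856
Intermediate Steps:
Function('R')(m, q) = Mul(2, q)
Add(Function('R')(121, 217), Mul(-1, -1422)) = Add(Mul(2, 217), Mul(-1, -1422)) = Add(434, 1422) = 1856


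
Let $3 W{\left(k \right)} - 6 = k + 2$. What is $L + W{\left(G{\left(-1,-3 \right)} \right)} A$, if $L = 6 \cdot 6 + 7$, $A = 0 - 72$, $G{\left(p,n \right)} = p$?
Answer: $-125$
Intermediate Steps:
$A = -72$
$W{\left(k \right)} = \frac{8}{3} + \frac{k}{3}$ ($W{\left(k \right)} = 2 + \frac{k + 2}{3} = 2 + \frac{2 + k}{3} = 2 + \left(\frac{2}{3} + \frac{k}{3}\right) = \frac{8}{3} + \frac{k}{3}$)
$L = 43$ ($L = 36 + 7 = 43$)
$L + W{\left(G{\left(-1,-3 \right)} \right)} A = 43 + \left(\frac{8}{3} + \frac{1}{3} \left(-1\right)\right) \left(-72\right) = 43 + \left(\frac{8}{3} - \frac{1}{3}\right) \left(-72\right) = 43 + \frac{7}{3} \left(-72\right) = 43 - 168 = -125$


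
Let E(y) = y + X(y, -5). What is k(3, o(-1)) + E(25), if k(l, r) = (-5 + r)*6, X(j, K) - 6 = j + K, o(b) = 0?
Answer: 21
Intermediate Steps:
X(j, K) = 6 + K + j (X(j, K) = 6 + (j + K) = 6 + (K + j) = 6 + K + j)
E(y) = 1 + 2*y (E(y) = y + (6 - 5 + y) = y + (1 + y) = 1 + 2*y)
k(l, r) = -30 + 6*r
k(3, o(-1)) + E(25) = (-30 + 6*0) + (1 + 2*25) = (-30 + 0) + (1 + 50) = -30 + 51 = 21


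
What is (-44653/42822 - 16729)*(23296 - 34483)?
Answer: 890502466513/4758 ≈ 1.8716e+8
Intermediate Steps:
(-44653/42822 - 16729)*(23296 - 34483) = (-44653*1/42822 - 16729)*(-11187) = (-44653/42822 - 16729)*(-11187) = -716413891/42822*(-11187) = 890502466513/4758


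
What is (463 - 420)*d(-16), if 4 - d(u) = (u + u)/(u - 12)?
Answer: 860/7 ≈ 122.86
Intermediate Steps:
d(u) = 4 - 2*u/(-12 + u) (d(u) = 4 - (u + u)/(u - 12) = 4 - 2*u/(-12 + u))
(463 - 420)*d(-16) = (463 - 420)*(2*(-24 - 16)/(-12 - 16)) = 43*(2*(-40)/(-28)) = 43*(2*(-1/28)*(-40)) = 43*(20/7) = 860/7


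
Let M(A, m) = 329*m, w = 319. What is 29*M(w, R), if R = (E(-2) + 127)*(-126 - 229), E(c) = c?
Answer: -423381875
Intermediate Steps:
R = -44375 (R = (-2 + 127)*(-126 - 229) = 125*(-355) = -44375)
29*M(w, R) = 29*(329*(-44375)) = 29*(-14599375) = -423381875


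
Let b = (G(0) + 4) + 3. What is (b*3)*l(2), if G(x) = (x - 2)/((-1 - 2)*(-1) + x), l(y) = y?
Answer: 38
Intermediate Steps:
G(x) = (-2 + x)/(3 + x) (G(x) = (-2 + x)/(-3*(-1) + x) = (-2 + x)/(3 + x))
b = 19/3 (b = ((-2 + 0)/(3 + 0) + 4) + 3 = (-2/3 + 4) + 3 = ((⅓)*(-2) + 4) + 3 = (-⅔ + 4) + 3 = 10/3 + 3 = 19/3 ≈ 6.3333)
(b*3)*l(2) = ((19/3)*3)*2 = 19*2 = 38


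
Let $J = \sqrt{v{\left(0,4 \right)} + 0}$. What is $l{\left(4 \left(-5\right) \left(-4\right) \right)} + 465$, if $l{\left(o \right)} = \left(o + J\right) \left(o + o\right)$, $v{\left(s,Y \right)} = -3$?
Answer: $13265 + 160 i \sqrt{3} \approx 13265.0 + 277.13 i$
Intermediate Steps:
$J = i \sqrt{3}$ ($J = \sqrt{-3 + 0} = \sqrt{-3} = i \sqrt{3} \approx 1.732 i$)
$l{\left(o \right)} = 2 o \left(o + i \sqrt{3}\right)$ ($l{\left(o \right)} = \left(o + i \sqrt{3}\right) \left(o + o\right) = \left(o + i \sqrt{3}\right) 2 o = 2 o \left(o + i \sqrt{3}\right)$)
$l{\left(4 \left(-5\right) \left(-4\right) \right)} + 465 = 2 \cdot 4 \left(-5\right) \left(-4\right) \left(4 \left(-5\right) \left(-4\right) + i \sqrt{3}\right) + 465 = 2 \left(\left(-20\right) \left(-4\right)\right) \left(\left(-20\right) \left(-4\right) + i \sqrt{3}\right) + 465 = 2 \cdot 80 \left(80 + i \sqrt{3}\right) + 465 = \left(12800 + 160 i \sqrt{3}\right) + 465 = 13265 + 160 i \sqrt{3}$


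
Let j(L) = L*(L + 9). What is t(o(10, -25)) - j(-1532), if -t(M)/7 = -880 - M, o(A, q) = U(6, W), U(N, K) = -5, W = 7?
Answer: -2327111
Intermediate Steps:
j(L) = L*(9 + L)
o(A, q) = -5
t(M) = 6160 + 7*M (t(M) = -7*(-880 - M) = 6160 + 7*M)
t(o(10, -25)) - j(-1532) = (6160 + 7*(-5)) - (-1532)*(9 - 1532) = (6160 - 35) - (-1532)*(-1523) = 6125 - 1*2333236 = 6125 - 2333236 = -2327111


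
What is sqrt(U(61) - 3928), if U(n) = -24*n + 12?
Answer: 2*I*sqrt(1345) ≈ 73.349*I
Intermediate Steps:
U(n) = 12 - 24*n
sqrt(U(61) - 3928) = sqrt((12 - 24*61) - 3928) = sqrt((12 - 1464) - 3928) = sqrt(-1452 - 3928) = sqrt(-5380) = 2*I*sqrt(1345)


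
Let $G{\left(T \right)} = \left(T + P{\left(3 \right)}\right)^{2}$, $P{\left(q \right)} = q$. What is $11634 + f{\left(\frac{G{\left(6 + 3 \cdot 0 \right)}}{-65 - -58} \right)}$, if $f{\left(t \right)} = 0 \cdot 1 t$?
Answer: $11634$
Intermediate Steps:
$G{\left(T \right)} = \left(3 + T\right)^{2}$ ($G{\left(T \right)} = \left(T + 3\right)^{2} = \left(3 + T\right)^{2}$)
$f{\left(t \right)} = 0$ ($f{\left(t \right)} = 0 t = 0$)
$11634 + f{\left(\frac{G{\left(6 + 3 \cdot 0 \right)}}{-65 - -58} \right)} = 11634 + 0 = 11634$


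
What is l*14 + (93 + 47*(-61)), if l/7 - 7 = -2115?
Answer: -209358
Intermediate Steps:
l = -14756 (l = 49 + 7*(-2115) = 49 - 14805 = -14756)
l*14 + (93 + 47*(-61)) = -14756*14 + (93 + 47*(-61)) = -206584 + (93 - 2867) = -206584 - 2774 = -209358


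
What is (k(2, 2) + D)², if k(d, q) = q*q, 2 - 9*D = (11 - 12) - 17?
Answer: 3136/81 ≈ 38.716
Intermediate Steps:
D = 20/9 (D = 2/9 - ((11 - 12) - 17)/9 = 2/9 - (-1 - 17)/9 = 2/9 - ⅑*(-18) = 2/9 + 2 = 20/9 ≈ 2.2222)
k(d, q) = q²
(k(2, 2) + D)² = (2² + 20/9)² = (4 + 20/9)² = (56/9)² = 3136/81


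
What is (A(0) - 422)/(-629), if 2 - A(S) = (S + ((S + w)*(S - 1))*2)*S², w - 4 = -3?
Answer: 420/629 ≈ 0.66773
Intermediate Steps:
w = 1 (w = 4 - 3 = 1)
A(S) = 2 - S²*(S + 2*(1 + S)*(-1 + S)) (A(S) = 2 - (S + ((S + 1)*(S - 1))*2)*S² = 2 - (S + ((1 + S)*(-1 + S))*2)*S² = 2 - (S + 2*(1 + S)*(-1 + S))*S² = 2 - S²*(S + 2*(1 + S)*(-1 + S)))
(A(0) - 422)/(-629) = ((2 - 1*0³ - 2*0⁴ + 2*0²) - 422)/(-629) = ((2 - 1*0 - 2*0 + 2*0) - 422)*(-1/629) = ((2 + 0 + 0 + 0) - 422)*(-1/629) = (2 - 422)*(-1/629) = -420*(-1/629) = 420/629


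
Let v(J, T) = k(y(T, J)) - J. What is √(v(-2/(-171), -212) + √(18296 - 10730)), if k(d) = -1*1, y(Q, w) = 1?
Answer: √(-3287 + 3249*√7566)/57 ≈ 9.2721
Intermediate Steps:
k(d) = -1
v(J, T) = -1 - J
√(v(-2/(-171), -212) + √(18296 - 10730)) = √((-1 - (-1)*2/(-171)) + √(18296 - 10730)) = √((-1 - (-1)*2*(-1/171)) + √7566) = √((-1 - (-1)*(-2)/171) + √7566) = √((-1 - 1*2/171) + √7566) = √((-1 - 2/171) + √7566) = √(-173/171 + √7566)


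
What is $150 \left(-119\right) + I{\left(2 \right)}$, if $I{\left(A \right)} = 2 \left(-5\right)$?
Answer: $-17860$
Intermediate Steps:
$I{\left(A \right)} = -10$
$150 \left(-119\right) + I{\left(2 \right)} = 150 \left(-119\right) - 10 = -17850 - 10 = -17860$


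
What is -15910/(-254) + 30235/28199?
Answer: 228162890/3581273 ≈ 63.710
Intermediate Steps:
-15910/(-254) + 30235/28199 = -15910*(-1/254) + 30235*(1/28199) = 7955/127 + 30235/28199 = 228162890/3581273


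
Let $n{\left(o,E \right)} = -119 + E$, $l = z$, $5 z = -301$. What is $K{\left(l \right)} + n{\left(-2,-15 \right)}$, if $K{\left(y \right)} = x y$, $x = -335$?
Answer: $20033$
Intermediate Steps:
$z = - \frac{301}{5}$ ($z = \frac{1}{5} \left(-301\right) = - \frac{301}{5} \approx -60.2$)
$l = - \frac{301}{5} \approx -60.2$
$K{\left(y \right)} = - 335 y$
$K{\left(l \right)} + n{\left(-2,-15 \right)} = \left(-335\right) \left(- \frac{301}{5}\right) - 134 = 20167 - 134 = 20033$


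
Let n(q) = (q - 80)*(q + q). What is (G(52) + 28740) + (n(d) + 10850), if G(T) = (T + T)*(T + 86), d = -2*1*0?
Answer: 53942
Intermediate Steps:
d = 0 (d = -2*0 = 0)
n(q) = 2*q*(-80 + q) (n(q) = (-80 + q)*(2*q) = 2*q*(-80 + q))
G(T) = 2*T*(86 + T) (G(T) = (2*T)*(86 + T) = 2*T*(86 + T))
(G(52) + 28740) + (n(d) + 10850) = (2*52*(86 + 52) + 28740) + (2*0*(-80 + 0) + 10850) = (2*52*138 + 28740) + (2*0*(-80) + 10850) = (14352 + 28740) + (0 + 10850) = 43092 + 10850 = 53942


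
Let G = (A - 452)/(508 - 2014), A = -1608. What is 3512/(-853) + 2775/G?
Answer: 355758023/175718 ≈ 2024.6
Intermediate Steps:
G = 1030/753 (G = (-1608 - 452)/(508 - 2014) = -2060/(-1506) = -2060*(-1/1506) = 1030/753 ≈ 1.3679)
3512/(-853) + 2775/G = 3512/(-853) + 2775/(1030/753) = 3512*(-1/853) + 2775*(753/1030) = -3512/853 + 417915/206 = 355758023/175718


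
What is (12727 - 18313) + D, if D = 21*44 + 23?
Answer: -4639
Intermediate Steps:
D = 947 (D = 924 + 23 = 947)
(12727 - 18313) + D = (12727 - 18313) + 947 = -5586 + 947 = -4639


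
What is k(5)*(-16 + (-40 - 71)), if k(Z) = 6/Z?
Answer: -762/5 ≈ -152.40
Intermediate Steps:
k(5)*(-16 + (-40 - 71)) = (6/5)*(-16 + (-40 - 71)) = (6*(⅕))*(-16 - 111) = (6/5)*(-127) = -762/5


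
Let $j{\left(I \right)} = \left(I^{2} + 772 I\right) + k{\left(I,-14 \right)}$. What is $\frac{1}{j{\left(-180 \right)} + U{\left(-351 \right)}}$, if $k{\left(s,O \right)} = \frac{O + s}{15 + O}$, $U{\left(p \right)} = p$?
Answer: $- \frac{1}{107105} \approx -9.3366 \cdot 10^{-6}$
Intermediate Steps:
$k{\left(s,O \right)} = \frac{O + s}{15 + O}$
$j{\left(I \right)} = -14 + I^{2} + 773 I$ ($j{\left(I \right)} = \left(I^{2} + 772 I\right) + \frac{-14 + I}{15 - 14} = \left(I^{2} + 772 I\right) + \frac{-14 + I}{1} = \left(I^{2} + 772 I\right) + 1 \left(-14 + I\right) = \left(I^{2} + 772 I\right) + \left(-14 + I\right) = -14 + I^{2} + 773 I$)
$\frac{1}{j{\left(-180 \right)} + U{\left(-351 \right)}} = \frac{1}{\left(-14 + \left(-180\right)^{2} + 773 \left(-180\right)\right) - 351} = \frac{1}{\left(-14 + 32400 - 139140\right) - 351} = \frac{1}{-106754 - 351} = \frac{1}{-107105} = - \frac{1}{107105}$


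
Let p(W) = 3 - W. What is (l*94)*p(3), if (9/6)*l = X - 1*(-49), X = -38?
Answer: 0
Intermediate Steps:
l = 22/3 (l = 2*(-38 - 1*(-49))/3 = 2*(-38 + 49)/3 = (⅔)*11 = 22/3 ≈ 7.3333)
(l*94)*p(3) = ((22/3)*94)*(3 - 1*3) = 2068*(3 - 3)/3 = (2068/3)*0 = 0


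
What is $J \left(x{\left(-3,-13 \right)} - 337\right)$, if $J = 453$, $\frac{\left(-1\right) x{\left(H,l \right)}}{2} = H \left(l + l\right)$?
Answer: $-223329$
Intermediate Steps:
$x{\left(H,l \right)} = - 4 H l$ ($x{\left(H,l \right)} = - 2 H \left(l + l\right) = - 2 H 2 l = - 2 \cdot 2 H l = - 4 H l$)
$J \left(x{\left(-3,-13 \right)} - 337\right) = 453 \left(\left(-4\right) \left(-3\right) \left(-13\right) - 337\right) = 453 \left(-156 - 337\right) = 453 \left(-493\right) = -223329$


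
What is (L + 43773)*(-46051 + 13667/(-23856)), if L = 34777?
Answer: -43147763335825/11928 ≈ -3.6173e+9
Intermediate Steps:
(L + 43773)*(-46051 + 13667/(-23856)) = (34777 + 43773)*(-46051 + 13667/(-23856)) = 78550*(-46051 + 13667*(-1/23856)) = 78550*(-46051 - 13667/23856) = 78550*(-1098606323/23856) = -43147763335825/11928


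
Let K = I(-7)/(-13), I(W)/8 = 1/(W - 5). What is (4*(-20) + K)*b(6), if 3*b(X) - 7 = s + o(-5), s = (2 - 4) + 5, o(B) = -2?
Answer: -24944/117 ≈ -213.20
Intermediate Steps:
I(W) = 8/(-5 + W) (I(W) = 8/(W - 5) = 8/(-5 + W))
s = 3 (s = -2 + 5 = 3)
b(X) = 8/3 (b(X) = 7/3 + (3 - 2)/3 = 7/3 + (1/3)*1 = 7/3 + 1/3 = 8/3)
K = 2/39 (K = (8/(-5 - 7))/(-13) = (8/(-12))*(-1/13) = (8*(-1/12))*(-1/13) = -2/3*(-1/13) = 2/39 ≈ 0.051282)
(4*(-20) + K)*b(6) = (4*(-20) + 2/39)*(8/3) = (-80 + 2/39)*(8/3) = -3118/39*8/3 = -24944/117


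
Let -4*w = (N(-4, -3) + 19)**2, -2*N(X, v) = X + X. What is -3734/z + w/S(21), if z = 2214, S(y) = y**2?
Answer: -430999/216972 ≈ -1.9864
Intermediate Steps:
N(X, v) = -X (N(X, v) = -(X + X)/2 = -X)
w = -529/4 (w = -(-1*(-4) + 19)**2/4 = -(4 + 19)**2/4 = -1/4*23**2 = -1/4*529 = -529/4 ≈ -132.25)
-3734/z + w/S(21) = -3734/2214 - 529/(4*(21**2)) = -3734*1/2214 - 529/4/441 = -1867/1107 - 529/4*1/441 = -1867/1107 - 529/1764 = -430999/216972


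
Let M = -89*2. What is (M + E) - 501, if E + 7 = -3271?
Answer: -3957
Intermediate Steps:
M = -178
E = -3278 (E = -7 - 3271 = -3278)
(M + E) - 501 = (-178 - 3278) - 501 = -3456 - 501 = -3957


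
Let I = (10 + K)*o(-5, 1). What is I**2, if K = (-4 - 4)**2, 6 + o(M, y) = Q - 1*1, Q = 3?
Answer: 87616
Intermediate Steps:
o(M, y) = -4 (o(M, y) = -6 + (3 - 1*1) = -6 + (3 - 1) = -6 + 2 = -4)
K = 64 (K = (-8)**2 = 64)
I = -296 (I = (10 + 64)*(-4) = 74*(-4) = -296)
I**2 = (-296)**2 = 87616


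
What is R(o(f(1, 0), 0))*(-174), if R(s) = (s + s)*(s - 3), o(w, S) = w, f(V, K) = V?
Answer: 696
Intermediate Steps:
R(s) = 2*s*(-3 + s) (R(s) = (2*s)*(-3 + s) = 2*s*(-3 + s))
R(o(f(1, 0), 0))*(-174) = (2*1*(-3 + 1))*(-174) = (2*1*(-2))*(-174) = -4*(-174) = 696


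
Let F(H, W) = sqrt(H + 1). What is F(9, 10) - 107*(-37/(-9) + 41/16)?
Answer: -102827/144 + sqrt(10) ≈ -710.91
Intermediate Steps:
F(H, W) = sqrt(1 + H)
F(9, 10) - 107*(-37/(-9) + 41/16) = sqrt(1 + 9) - 107*(-37/(-9) + 41/16) = sqrt(10) - 107*(-37*(-1/9) + 41*(1/16)) = sqrt(10) - 107*(37/9 + 41/16) = sqrt(10) - 107*961/144 = sqrt(10) - 102827/144 = -102827/144 + sqrt(10)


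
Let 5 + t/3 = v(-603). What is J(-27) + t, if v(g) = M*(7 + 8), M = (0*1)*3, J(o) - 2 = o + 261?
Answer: 221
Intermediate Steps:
J(o) = 263 + o (J(o) = 2 + (o + 261) = 2 + (261 + o) = 263 + o)
M = 0 (M = 0*3 = 0)
v(g) = 0 (v(g) = 0*(7 + 8) = 0*15 = 0)
t = -15 (t = -15 + 3*0 = -15 + 0 = -15)
J(-27) + t = (263 - 27) - 15 = 236 - 15 = 221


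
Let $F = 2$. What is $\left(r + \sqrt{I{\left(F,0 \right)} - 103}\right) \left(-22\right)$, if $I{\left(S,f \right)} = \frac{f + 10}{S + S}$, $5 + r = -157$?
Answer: $3564 - 11 i \sqrt{402} \approx 3564.0 - 220.55 i$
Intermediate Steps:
$r = -162$ ($r = -5 - 157 = -162$)
$I{\left(S,f \right)} = \frac{10 + f}{2 S}$
$\left(r + \sqrt{I{\left(F,0 \right)} - 103}\right) \left(-22\right) = \left(-162 + \sqrt{\frac{10 + 0}{2 \cdot 2} - 103}\right) \left(-22\right) = \left(-162 + \sqrt{\frac{1}{2} \cdot \frac{1}{2} \cdot 10 - 103}\right) \left(-22\right) = \left(-162 + \sqrt{\frac{5}{2} - 103}\right) \left(-22\right) = \left(-162 + \sqrt{- \frac{201}{2}}\right) \left(-22\right) = \left(-162 + \frac{i \sqrt{402}}{2}\right) \left(-22\right) = 3564 - 11 i \sqrt{402}$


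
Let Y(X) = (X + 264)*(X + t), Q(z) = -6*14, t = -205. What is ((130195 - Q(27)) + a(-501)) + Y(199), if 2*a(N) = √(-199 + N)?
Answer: 127501 + 5*I*√7 ≈ 1.275e+5 + 13.229*I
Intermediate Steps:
Q(z) = -84
a(N) = √(-199 + N)/2
Y(X) = (-205 + X)*(264 + X) (Y(X) = (X + 264)*(X - 205) = (264 + X)*(-205 + X) = (-205 + X)*(264 + X))
((130195 - Q(27)) + a(-501)) + Y(199) = ((130195 - 1*(-84)) + √(-199 - 501)/2) + (-54120 + 199² + 59*199) = ((130195 + 84) + √(-700)/2) + (-54120 + 39601 + 11741) = (130279 + (10*I*√7)/2) - 2778 = (130279 + 5*I*√7) - 2778 = 127501 + 5*I*√7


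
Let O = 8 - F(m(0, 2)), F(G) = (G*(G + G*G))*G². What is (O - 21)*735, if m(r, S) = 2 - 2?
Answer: -9555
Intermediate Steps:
m(r, S) = 0
F(G) = G³*(G + G²) (F(G) = (G*(G + G²))*G² = G³*(G + G²))
O = 8 (O = 8 - 0⁴*(1 + 0) = 8 - 0 = 8 - 1*0 = 8 + 0 = 8)
(O - 21)*735 = (8 - 21)*735 = -13*735 = -9555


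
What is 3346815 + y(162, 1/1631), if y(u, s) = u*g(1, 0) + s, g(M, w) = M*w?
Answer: 5458655266/1631 ≈ 3.3468e+6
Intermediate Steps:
y(u, s) = s (y(u, s) = u*(1*0) + s = u*0 + s = 0 + s = s)
3346815 + y(162, 1/1631) = 3346815 + 1/1631 = 5458655266/1631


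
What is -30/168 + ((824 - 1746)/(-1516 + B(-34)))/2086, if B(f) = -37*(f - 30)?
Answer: -79573/444318 ≈ -0.17909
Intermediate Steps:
B(f) = 1110 - 37*f (B(f) = -37*(-30 + f) = 1110 - 37*f)
-30/168 + ((824 - 1746)/(-1516 + B(-34)))/2086 = -30/168 + ((824 - 1746)/(-1516 + (1110 - 37*(-34))))/2086 = -30*1/168 - 922/(-1516 + (1110 + 1258))*(1/2086) = -5/28 - 922/(-1516 + 2368)*(1/2086) = -5/28 - 922/852*(1/2086) = -5/28 - 922*1/852*(1/2086) = -5/28 - 461/426*1/2086 = -5/28 - 461/888636 = -79573/444318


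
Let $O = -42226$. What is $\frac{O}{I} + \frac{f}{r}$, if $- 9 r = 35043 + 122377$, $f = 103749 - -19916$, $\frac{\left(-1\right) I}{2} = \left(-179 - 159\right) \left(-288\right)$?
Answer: $- \frac{5250940169}{766194624} \approx -6.8533$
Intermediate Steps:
$I = -194688$ ($I = - 2 \left(-179 - 159\right) \left(-288\right) = - 2 \left(\left(-338\right) \left(-288\right)\right) = \left(-2\right) 97344 = -194688$)
$f = 123665$ ($f = 103749 + 19916 = 123665$)
$r = - \frac{157420}{9}$ ($r = - \frac{35043 + 122377}{9} = \left(- \frac{1}{9}\right) 157420 = - \frac{157420}{9} \approx -17491.0$)
$\frac{O}{I} + \frac{f}{r} = - \frac{42226}{-194688} + \frac{123665}{- \frac{157420}{9}} = \left(-42226\right) \left(- \frac{1}{194688}\right) + 123665 \left(- \frac{9}{157420}\right) = \frac{21113}{97344} - \frac{222597}{31484} = - \frac{5250940169}{766194624}$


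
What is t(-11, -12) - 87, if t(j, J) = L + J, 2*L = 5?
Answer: -193/2 ≈ -96.500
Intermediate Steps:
L = 5/2 (L = (½)*5 = 5/2 ≈ 2.5000)
t(j, J) = 5/2 + J
t(-11, -12) - 87 = (5/2 - 12) - 87 = -19/2 - 87 = -193/2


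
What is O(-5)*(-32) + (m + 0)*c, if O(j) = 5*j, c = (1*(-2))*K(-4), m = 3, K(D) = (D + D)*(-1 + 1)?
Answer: 800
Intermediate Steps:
K(D) = 0 (K(D) = (2*D)*0 = 0)
c = 0 (c = (1*(-2))*0 = -2*0 = 0)
O(-5)*(-32) + (m + 0)*c = (5*(-5))*(-32) + (3 + 0)*0 = -25*(-32) + 3*0 = 800 + 0 = 800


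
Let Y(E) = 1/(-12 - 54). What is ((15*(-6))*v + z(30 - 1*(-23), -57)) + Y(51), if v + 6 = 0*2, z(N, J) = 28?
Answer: 37487/66 ≈ 567.98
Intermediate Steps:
v = -6 (v = -6 + 0*2 = -6 + 0 = -6)
Y(E) = -1/66 (Y(E) = 1/(-66) = -1/66)
((15*(-6))*v + z(30 - 1*(-23), -57)) + Y(51) = ((15*(-6))*(-6) + 28) - 1/66 = (-90*(-6) + 28) - 1/66 = (540 + 28) - 1/66 = 568 - 1/66 = 37487/66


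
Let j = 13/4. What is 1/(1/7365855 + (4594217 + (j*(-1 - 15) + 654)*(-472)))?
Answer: 7365855/31747372757416 ≈ 2.3201e-7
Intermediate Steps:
j = 13/4 (j = 13*(1/4) = 13/4 ≈ 3.2500)
1/(1/7365855 + (4594217 + (j*(-1 - 15) + 654)*(-472))) = 1/(1/7365855 + (4594217 + (13*(-1 - 15)/4 + 654)*(-472))) = 1/(1/7365855 + (4594217 + ((13/4)*(-16) + 654)*(-472))) = 1/(1/7365855 + (4594217 + (-52 + 654)*(-472))) = 1/(1/7365855 + (4594217 + 602*(-472))) = 1/(1/7365855 + (4594217 - 284144)) = 1/(1/7365855 + 4310073) = 1/(31747372757416/7365855) = 7365855/31747372757416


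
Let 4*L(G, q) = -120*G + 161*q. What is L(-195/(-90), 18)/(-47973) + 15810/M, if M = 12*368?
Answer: 125923463/35308128 ≈ 3.5664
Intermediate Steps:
M = 4416
L(G, q) = -30*G + 161*q/4 (L(G, q) = (-120*G + 161*q)/4 = -30*G + 161*q/4)
L(-195/(-90), 18)/(-47973) + 15810/M = (-(-5850)/(-90) + (161/4)*18)/(-47973) + 15810/4416 = (-(-5850)*(-1)/90 + 1449/2)*(-1/47973) + 15810*(1/4416) = (-30*13/6 + 1449/2)*(-1/47973) + 2635/736 = (-65 + 1449/2)*(-1/47973) + 2635/736 = (1319/2)*(-1/47973) + 2635/736 = -1319/95946 + 2635/736 = 125923463/35308128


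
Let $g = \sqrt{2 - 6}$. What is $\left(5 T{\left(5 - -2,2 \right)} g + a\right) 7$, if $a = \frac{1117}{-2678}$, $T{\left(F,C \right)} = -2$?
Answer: $- \frac{7819}{2678} - 140 i \approx -2.9197 - 140.0 i$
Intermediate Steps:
$g = 2 i$ ($g = \sqrt{-4} = 2 i \approx 2.0 i$)
$a = - \frac{1117}{2678}$ ($a = 1117 \left(- \frac{1}{2678}\right) = - \frac{1117}{2678} \approx -0.4171$)
$\left(5 T{\left(5 - -2,2 \right)} g + a\right) 7 = \left(5 \left(-2\right) 2 i - \frac{1117}{2678}\right) 7 = \left(- 10 \cdot 2 i - \frac{1117}{2678}\right) 7 = \left(- 20 i - \frac{1117}{2678}\right) 7 = \left(- \frac{1117}{2678} - 20 i\right) 7 = - \frac{7819}{2678} - 140 i$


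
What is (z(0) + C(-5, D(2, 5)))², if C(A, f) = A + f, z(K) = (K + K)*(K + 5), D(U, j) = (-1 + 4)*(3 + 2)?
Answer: 100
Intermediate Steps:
D(U, j) = 15 (D(U, j) = 3*5 = 15)
z(K) = 2*K*(5 + K) (z(K) = (2*K)*(5 + K) = 2*K*(5 + K))
(z(0) + C(-5, D(2, 5)))² = (2*0*(5 + 0) + (-5 + 15))² = (2*0*5 + 10)² = (0 + 10)² = 10² = 100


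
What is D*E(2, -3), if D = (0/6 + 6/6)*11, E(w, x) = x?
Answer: -33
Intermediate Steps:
D = 11 (D = (0*(1/6) + 6*(1/6))*11 = (0 + 1)*11 = 1*11 = 11)
D*E(2, -3) = 11*(-3) = -33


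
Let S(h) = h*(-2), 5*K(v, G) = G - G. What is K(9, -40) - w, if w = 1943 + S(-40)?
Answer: -2023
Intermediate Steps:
K(v, G) = 0 (K(v, G) = (G - G)/5 = (1/5)*0 = 0)
S(h) = -2*h
w = 2023 (w = 1943 - 2*(-40) = 1943 + 80 = 2023)
K(9, -40) - w = 0 - 1*2023 = 0 - 2023 = -2023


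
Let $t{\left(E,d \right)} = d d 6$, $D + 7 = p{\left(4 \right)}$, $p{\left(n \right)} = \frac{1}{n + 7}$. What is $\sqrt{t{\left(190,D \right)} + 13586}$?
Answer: $\frac{\sqrt{1678562}}{11} \approx 117.78$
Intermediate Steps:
$p{\left(n \right)} = \frac{1}{7 + n}$
$D = - \frac{76}{11}$ ($D = -7 + \frac{1}{7 + 4} = -7 + \frac{1}{11} = - \frac{76}{11} \approx -6.9091$)
$t{\left(E,d \right)} = 6 d^{2}$ ($t{\left(E,d \right)} = d^{2} \cdot 6 = 6 d^{2}$)
$\sqrt{t{\left(190,D \right)} + 13586} = \sqrt{6 \left(- \frac{76}{11}\right)^{2} + 13586} = \sqrt{6 \cdot \frac{5776}{121} + 13586} = \sqrt{\frac{34656}{121} + 13586} = \sqrt{\frac{1678562}{121}} = \frac{\sqrt{1678562}}{11}$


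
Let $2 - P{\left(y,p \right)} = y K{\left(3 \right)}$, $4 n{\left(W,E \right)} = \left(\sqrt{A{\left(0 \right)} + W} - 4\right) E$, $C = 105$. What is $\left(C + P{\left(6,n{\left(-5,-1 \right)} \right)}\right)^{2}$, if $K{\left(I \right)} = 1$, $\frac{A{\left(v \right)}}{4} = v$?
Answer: $10201$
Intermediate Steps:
$A{\left(v \right)} = 4 v$
$n{\left(W,E \right)} = \frac{E \left(-4 + \sqrt{W}\right)}{4}$ ($n{\left(W,E \right)} = \frac{\left(\sqrt{4 \cdot 0 + W} - 4\right) E}{4} = \frac{\left(\sqrt{0 + W} - 4\right) E}{4} = \frac{\left(\sqrt{W} - 4\right) E}{4} = \frac{\left(-4 + \sqrt{W}\right) E}{4} = \frac{E \left(-4 + \sqrt{W}\right)}{4}$)
$P{\left(y,p \right)} = 2 - y$ ($P{\left(y,p \right)} = 2 - y 1 = 2 - y$)
$\left(C + P{\left(6,n{\left(-5,-1 \right)} \right)}\right)^{2} = \left(105 + \left(2 - 6\right)\right)^{2} = \left(105 - 4\right)^{2} = 101^{2} = 10201$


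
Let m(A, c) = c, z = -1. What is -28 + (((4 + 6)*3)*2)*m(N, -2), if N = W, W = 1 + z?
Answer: -148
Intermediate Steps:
W = 0 (W = 1 - 1 = 0)
N = 0
-28 + (((4 + 6)*3)*2)*m(N, -2) = -28 + (((4 + 6)*3)*2)*(-2) = -28 + ((10*3)*2)*(-2) = -28 + (30*2)*(-2) = -28 + 60*(-2) = -28 - 120 = -148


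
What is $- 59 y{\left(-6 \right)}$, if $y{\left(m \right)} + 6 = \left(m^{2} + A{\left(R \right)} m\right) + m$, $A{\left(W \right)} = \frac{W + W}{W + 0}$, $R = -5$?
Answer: $-708$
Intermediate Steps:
$A{\left(W \right)} = 2$ ($A{\left(W \right)} = \frac{2 W}{W} = 2$)
$y{\left(m \right)} = -6 + m^{2} + 3 m$ ($y{\left(m \right)} = -6 + \left(\left(m^{2} + 2 m\right) + m\right) = -6 + \left(m^{2} + 3 m\right) = -6 + m^{2} + 3 m$)
$- 59 y{\left(-6 \right)} = - 59 \left(-6 + \left(-6\right)^{2} + 3 \left(-6\right)\right) = - 59 \left(-6 + 36 - 18\right) = \left(-59\right) 12 = -708$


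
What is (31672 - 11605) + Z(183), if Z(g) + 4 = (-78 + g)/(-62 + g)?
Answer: 2427728/121 ≈ 20064.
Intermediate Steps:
Z(g) = -4 + (-78 + g)/(-62 + g)
(31672 - 11605) + Z(183) = (31672 - 11605) + (170 - 3*183)/(-62 + 183) = 20067 + (170 - 549)/121 = 20067 + (1/121)*(-379) = 20067 - 379/121 = 2427728/121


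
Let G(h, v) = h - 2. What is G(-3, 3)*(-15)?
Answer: 75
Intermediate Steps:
G(h, v) = -2 + h
G(-3, 3)*(-15) = (-2 - 3)*(-15) = -5*(-15) = 75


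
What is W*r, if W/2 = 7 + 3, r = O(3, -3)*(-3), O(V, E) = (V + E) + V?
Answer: -180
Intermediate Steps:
O(V, E) = E + 2*V (O(V, E) = (E + V) + V = E + 2*V)
r = -9 (r = (-3 + 2*3)*(-3) = (-3 + 6)*(-3) = 3*(-3) = -9)
W = 20 (W = 2*(7 + 3) = 2*10 = 20)
W*r = 20*(-9) = -180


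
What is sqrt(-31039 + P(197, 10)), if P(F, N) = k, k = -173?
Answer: 102*I*sqrt(3) ≈ 176.67*I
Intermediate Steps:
P(F, N) = -173
sqrt(-31039 + P(197, 10)) = sqrt(-31039 - 173) = sqrt(-31212) = 102*I*sqrt(3)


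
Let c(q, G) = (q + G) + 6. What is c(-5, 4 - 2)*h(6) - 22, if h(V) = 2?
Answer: -16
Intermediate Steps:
c(q, G) = 6 + G + q (c(q, G) = (G + q) + 6 = 6 + G + q)
c(-5, 4 - 2)*h(6) - 22 = (6 + (4 - 2) - 5)*2 - 22 = (6 + 2 - 5)*2 - 22 = 3*2 - 22 = 6 - 22 = -16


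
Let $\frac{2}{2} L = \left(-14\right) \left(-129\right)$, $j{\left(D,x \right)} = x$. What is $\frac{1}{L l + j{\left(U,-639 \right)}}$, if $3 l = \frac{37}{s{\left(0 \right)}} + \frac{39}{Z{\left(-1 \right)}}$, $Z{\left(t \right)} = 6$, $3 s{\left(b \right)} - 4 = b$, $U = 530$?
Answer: $\frac{2}{39959} \approx 5.0051 \cdot 10^{-5}$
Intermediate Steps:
$s{\left(b \right)} = \frac{4}{3} + \frac{b}{3}$
$L = 1806$ ($L = \left(-14\right) \left(-129\right) = 1806$)
$l = \frac{137}{12}$ ($l = \frac{\frac{37}{\frac{4}{3} + \frac{1}{3} \cdot 0} + \frac{39}{6}}{3} = \frac{\frac{37}{\frac{4}{3} + 0} + 39 \cdot \frac{1}{6}}{3} = \frac{\frac{37}{\frac{4}{3}} + \frac{13}{2}}{3} = \frac{37 \cdot \frac{3}{4} + \frac{13}{2}}{3} = \frac{\frac{111}{4} + \frac{13}{2}}{3} = \frac{1}{3} \cdot \frac{137}{4} = \frac{137}{12} \approx 11.417$)
$\frac{1}{L l + j{\left(U,-639 \right)}} = \frac{1}{1806 \cdot \frac{137}{12} - 639} = \frac{1}{\frac{41237}{2} - 639} = \frac{1}{\frac{39959}{2}} = \frac{2}{39959}$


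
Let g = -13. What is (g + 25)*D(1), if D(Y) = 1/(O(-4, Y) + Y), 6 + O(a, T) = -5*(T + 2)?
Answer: -3/5 ≈ -0.60000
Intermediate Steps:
O(a, T) = -16 - 5*T (O(a, T) = -6 - 5*(T + 2) = -6 - 5*(2 + T) = -6 + (-10 - 5*T) = -16 - 5*T)
D(Y) = 1/(-16 - 4*Y) (D(Y) = 1/((-16 - 5*Y) + Y) = 1/(-16 - 4*Y))
(g + 25)*D(1) = (-13 + 25)*(-1/(16 + 4*1)) = 12*(-1/(16 + 4)) = 12*(-1/20) = -3/5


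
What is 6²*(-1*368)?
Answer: -13248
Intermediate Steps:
6²*(-1*368) = 36*(-368) = -13248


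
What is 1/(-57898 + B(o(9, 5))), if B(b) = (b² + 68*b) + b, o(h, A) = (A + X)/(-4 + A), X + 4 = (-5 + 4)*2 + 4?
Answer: -1/57682 ≈ -1.7336e-5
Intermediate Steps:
X = -2 (X = -4 + ((-5 + 4)*2 + 4) = -4 + (-1*2 + 4) = -4 + (-2 + 4) = -4 + 2 = -2)
o(h, A) = (-2 + A)/(-4 + A) (o(h, A) = (A - 2)/(-4 + A) = (-2 + A)/(-4 + A))
B(b) = b² + 69*b
1/(-57898 + B(o(9, 5))) = 1/(-57898 + ((-2 + 5)/(-4 + 5))*(69 + (-2 + 5)/(-4 + 5))) = 1/(-57898 + (3/1)*(69 + 3/1)) = 1/(-57898 + (1*3)*(69 + 1*3)) = 1/(-57898 + 3*(69 + 3)) = 1/(-57898 + 3*72) = 1/(-57898 + 216) = 1/(-57682) = -1/57682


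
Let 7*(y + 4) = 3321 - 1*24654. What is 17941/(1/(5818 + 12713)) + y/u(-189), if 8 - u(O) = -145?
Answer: 356069641280/1071 ≈ 3.3246e+8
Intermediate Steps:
u(O) = 153 (u(O) = 8 - 1*(-145) = 8 + 145 = 153)
y = -21361/7 (y = -4 + (3321 - 1*24654)/7 = -4 + (3321 - 24654)/7 = -4 + (⅐)*(-21333) = -4 - 21333/7 = -21361/7 ≈ -3051.6)
17941/(1/(5818 + 12713)) + y/u(-189) = 17941/(1/(5818 + 12713)) - 21361/7/153 = 17941/(1/18531) - 21361/7*1/153 = 17941/(1/18531) - 21361/1071 = 17941*18531 - 21361/1071 = 332464671 - 21361/1071 = 356069641280/1071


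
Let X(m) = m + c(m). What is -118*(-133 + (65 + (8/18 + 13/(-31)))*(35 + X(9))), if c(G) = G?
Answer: -109081442/279 ≈ -3.9097e+5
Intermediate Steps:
X(m) = 2*m (X(m) = m + m = 2*m)
-118*(-133 + (65 + (8/18 + 13/(-31)))*(35 + X(9))) = -118*(-133 + (65 + (8/18 + 13/(-31)))*(35 + 2*9)) = -118*(-133 + (65 + (8*(1/18) + 13*(-1/31)))*(35 + 18)) = -118*(-133 + (65 + (4/9 - 13/31))*53) = -118*(-133 + (65 + 7/279)*53) = -118*(-133 + (18142/279)*53) = -118*(-133 + 961526/279) = -118*924419/279 = -109081442/279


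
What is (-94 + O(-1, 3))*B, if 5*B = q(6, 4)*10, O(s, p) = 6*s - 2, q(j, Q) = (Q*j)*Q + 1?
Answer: -19788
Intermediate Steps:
q(j, Q) = 1 + j*Q² (q(j, Q) = j*Q² + 1 = 1 + j*Q²)
O(s, p) = -2 + 6*s
B = 194 (B = ((1 + 6*4²)*10)/5 = ((1 + 6*16)*10)/5 = ((1 + 96)*10)/5 = (97*10)/5 = (⅕)*970 = 194)
(-94 + O(-1, 3))*B = (-94 + (-2 + 6*(-1)))*194 = (-94 + (-2 - 6))*194 = (-94 - 8)*194 = -102*194 = -19788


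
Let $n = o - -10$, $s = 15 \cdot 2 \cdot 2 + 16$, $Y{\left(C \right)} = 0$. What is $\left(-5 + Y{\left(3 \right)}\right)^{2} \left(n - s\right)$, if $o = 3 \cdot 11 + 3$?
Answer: $-750$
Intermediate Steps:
$o = 36$ ($o = 33 + 3 = 36$)
$s = 76$ ($s = 15 \cdot 4 + 16 = 60 + 16 = 76$)
$n = 46$ ($n = 36 - -10 = 36 + 10 = 46$)
$\left(-5 + Y{\left(3 \right)}\right)^{2} \left(n - s\right) = \left(-5 + 0\right)^{2} \left(46 - 76\right) = \left(-5\right)^{2} \left(46 - 76\right) = 25 \left(-30\right) = -750$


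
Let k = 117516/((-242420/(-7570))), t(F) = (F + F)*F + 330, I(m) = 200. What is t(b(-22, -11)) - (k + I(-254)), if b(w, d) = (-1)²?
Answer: -42879834/12121 ≈ -3537.6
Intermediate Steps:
b(w, d) = 1
t(F) = 330 + 2*F² (t(F) = (2*F)*F + 330 = 2*F² + 330 = 330 + 2*F²)
k = 44479806/12121 (k = 117516/((-242420*(-1/7570))) = 117516/(24242/757) = 117516*(757/24242) = 44479806/12121 ≈ 3669.6)
t(b(-22, -11)) - (k + I(-254)) = (330 + 2*1²) - (44479806/12121 + 200) = (330 + 2*1) - 1*46904006/12121 = (330 + 2) - 46904006/12121 = 332 - 46904006/12121 = -42879834/12121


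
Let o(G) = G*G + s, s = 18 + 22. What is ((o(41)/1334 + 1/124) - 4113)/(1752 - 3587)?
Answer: 68014127/30353836 ≈ 2.2407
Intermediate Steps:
s = 40
o(G) = 40 + G**2 (o(G) = G*G + 40 = G**2 + 40 = 40 + G**2)
((o(41)/1334 + 1/124) - 4113)/(1752 - 3587) = (((40 + 41**2)/1334 + 1/124) - 4113)/(1752 - 3587) = (((40 + 1681)*(1/1334) + 1*(1/124)) - 4113)/(-1835) = ((1721*(1/1334) + 1/124) - 4113)*(-1/1835) = ((1721/1334 + 1/124) - 4113)*(-1/1835) = (107369/82708 - 4113)*(-1/1835) = -340070635/82708*(-1/1835) = 68014127/30353836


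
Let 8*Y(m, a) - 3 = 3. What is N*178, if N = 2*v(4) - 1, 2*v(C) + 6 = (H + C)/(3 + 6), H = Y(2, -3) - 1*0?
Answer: -20737/18 ≈ -1152.1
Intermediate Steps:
Y(m, a) = ¾ (Y(m, a) = 3/8 + (⅛)*3 = 3/8 + 3/8 = ¾)
H = ¾ (H = ¾ - 1*0 = ¾ + 0 = ¾ ≈ 0.75000)
v(C) = -71/24 + C/18 (v(C) = -3 + ((¾ + C)/(3 + 6))/2 = -3 + ((¾ + C)/9)/2 = -3 + ((¾ + C)*(⅑))/2 = -3 + (1/12 + C/9)/2 = -3 + (1/24 + C/18) = -71/24 + C/18)
N = -233/36 (N = 2*(-71/24 + (1/18)*4) - 1 = 2*(-71/24 + 2/9) - 1 = 2*(-197/72) - 1 = -197/36 - 1 = -233/36 ≈ -6.4722)
N*178 = -233/36*178 = -20737/18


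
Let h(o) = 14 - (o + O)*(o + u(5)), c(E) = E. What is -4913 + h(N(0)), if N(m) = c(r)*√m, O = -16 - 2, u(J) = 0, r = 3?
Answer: -4899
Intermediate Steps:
O = -18
N(m) = 3*√m
h(o) = 14 - o*(-18 + o) (h(o) = 14 - (o - 18)*(o + 0) = 14 - (-18 + o)*o = 14 - o*(-18 + o))
-4913 + h(N(0)) = -4913 + (14 - (3*√0)² + 18*(3*√0)) = -4913 + (14 - (3*0)² + 18*(3*0)) = -4913 + (14 - 1*0² + 18*0) = -4913 + (14 - 1*0 + 0) = -4913 + (14 + 0 + 0) = -4913 + 14 = -4899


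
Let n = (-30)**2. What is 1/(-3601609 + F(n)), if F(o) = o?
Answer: -1/3600709 ≈ -2.7772e-7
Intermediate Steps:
n = 900
1/(-3601609 + F(n)) = 1/(-3601609 + 900) = 1/(-3600709) = -1/3600709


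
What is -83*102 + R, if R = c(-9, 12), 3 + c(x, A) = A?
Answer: -8457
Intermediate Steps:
c(x, A) = -3 + A
R = 9 (R = -3 + 12 = 9)
-83*102 + R = -83*102 + 9 = -8466 + 9 = -8457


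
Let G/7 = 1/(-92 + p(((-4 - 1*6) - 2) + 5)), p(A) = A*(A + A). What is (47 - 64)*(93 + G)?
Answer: -9605/6 ≈ -1600.8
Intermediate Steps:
p(A) = 2*A² (p(A) = A*(2*A) = 2*A²)
G = 7/6 (G = 7/(-92 + 2*(((-4 - 1*6) - 2) + 5)²) = 7/(-92 + 2*(((-4 - 6) - 2) + 5)²) = 7/(-92 + 2*((-10 - 2) + 5)²) = 7/(-92 + 2*(-12 + 5)²) = 7/(-92 + 2*(-7)²) = 7/(-92 + 2*49) = 7/(-92 + 98) = 7/6 ≈ 1.1667)
(47 - 64)*(93 + G) = (47 - 64)*(93 + 7/6) = -17*565/6 = -9605/6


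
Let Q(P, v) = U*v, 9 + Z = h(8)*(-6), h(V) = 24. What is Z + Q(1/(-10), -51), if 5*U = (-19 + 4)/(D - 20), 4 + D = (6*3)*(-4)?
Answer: -4947/32 ≈ -154.59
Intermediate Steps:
D = -76 (D = -4 + (6*3)*(-4) = -4 + 18*(-4) = -4 - 72 = -76)
Z = -153 (Z = -9 + 24*(-6) = -9 - 144 = -153)
U = 1/32 (U = ((-19 + 4)/(-76 - 20))/5 = (-15/(-96))/5 = (-15*(-1/96))/5 = (1/5)*(5/32) = 1/32 ≈ 0.031250)
Q(P, v) = v/32
Z + Q(1/(-10), -51) = -153 + (1/32)*(-51) = -153 - 51/32 = -4947/32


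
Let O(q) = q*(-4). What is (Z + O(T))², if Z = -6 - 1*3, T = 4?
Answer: 625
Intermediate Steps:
O(q) = -4*q
Z = -9 (Z = -6 - 3 = -9)
(Z + O(T))² = (-9 - 4*4)² = (-9 - 16)² = (-25)² = 625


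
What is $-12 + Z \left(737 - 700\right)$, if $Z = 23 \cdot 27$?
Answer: $22965$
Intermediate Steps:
$Z = 621$
$-12 + Z \left(737 - 700\right) = -12 + 621 \left(737 - 700\right) = -12 + 621 \cdot 37 = -12 + 22977 = 22965$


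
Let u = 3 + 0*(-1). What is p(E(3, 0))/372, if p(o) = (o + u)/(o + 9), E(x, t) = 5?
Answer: 1/651 ≈ 0.0015361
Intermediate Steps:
u = 3 (u = 3 + 0 = 3)
p(o) = (3 + o)/(9 + o) (p(o) = (o + 3)/(o + 9) = (3 + o)/(9 + o))
p(E(3, 0))/372 = ((3 + 5)/(9 + 5))/372 = (8/14)*(1/372) = ((1/14)*8)*(1/372) = (4/7)*(1/372) = 1/651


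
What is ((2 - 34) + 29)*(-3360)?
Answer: 10080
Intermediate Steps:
((2 - 34) + 29)*(-3360) = (-32 + 29)*(-3360) = -3*(-3360) = 10080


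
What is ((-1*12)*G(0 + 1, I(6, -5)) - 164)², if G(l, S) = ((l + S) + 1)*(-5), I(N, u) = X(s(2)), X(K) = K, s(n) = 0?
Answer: 1936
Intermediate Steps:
I(N, u) = 0
G(l, S) = -5 - 5*S - 5*l (G(l, S) = ((S + l) + 1)*(-5) = (1 + S + l)*(-5) = -5 - 5*S - 5*l)
((-1*12)*G(0 + 1, I(6, -5)) - 164)² = ((-1*12)*(-5 - 5*0 - 5*(0 + 1)) - 164)² = (-12*(-5 + 0 - 5*1) - 164)² = (-12*(-5 + 0 - 5) - 164)² = (-12*(-10) - 164)² = (120 - 164)² = (-44)² = 1936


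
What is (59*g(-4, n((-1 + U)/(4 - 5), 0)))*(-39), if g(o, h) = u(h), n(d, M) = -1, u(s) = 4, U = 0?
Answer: -9204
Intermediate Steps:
g(o, h) = 4
(59*g(-4, n((-1 + U)/(4 - 5), 0)))*(-39) = (59*4)*(-39) = 236*(-39) = -9204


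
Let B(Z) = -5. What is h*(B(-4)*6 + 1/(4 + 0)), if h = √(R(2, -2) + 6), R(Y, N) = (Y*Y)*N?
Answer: -119*I*√2/4 ≈ -42.073*I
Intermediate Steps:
R(Y, N) = N*Y² (R(Y, N) = Y²*N = N*Y²)
h = I*√2 (h = √(-2*2² + 6) = √(-2*4 + 6) = √(-8 + 6) = √(-2) = I*√2 ≈ 1.4142*I)
h*(B(-4)*6 + 1/(4 + 0)) = (I*√2)*(-5*6 + 1/(4 + 0)) = (I*√2)*(-30 + 1/4) = (I*√2)*(-30 + ¼) = (I*√2)*(-119/4) = -119*I*√2/4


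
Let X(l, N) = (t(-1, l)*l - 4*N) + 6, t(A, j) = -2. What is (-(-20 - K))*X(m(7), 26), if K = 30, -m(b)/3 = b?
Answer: -2800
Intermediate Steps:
m(b) = -3*b
X(l, N) = 6 - 4*N - 2*l (X(l, N) = (-2*l - 4*N) + 6 = (-4*N - 2*l) + 6 = 6 - 4*N - 2*l)
(-(-20 - K))*X(m(7), 26) = (-(-20 - 1*30))*(6 - 4*26 - (-6)*7) = (-(-20 - 30))*(6 - 104 - 2*(-21)) = (-1*(-50))*(6 - 104 + 42) = 50*(-56) = -2800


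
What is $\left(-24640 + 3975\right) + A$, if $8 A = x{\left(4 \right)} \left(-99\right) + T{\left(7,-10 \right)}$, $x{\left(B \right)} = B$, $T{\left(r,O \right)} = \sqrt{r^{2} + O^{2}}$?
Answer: $- \frac{41429}{2} + \frac{\sqrt{149}}{8} \approx -20713.0$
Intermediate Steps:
$T{\left(r,O \right)} = \sqrt{O^{2} + r^{2}}$
$A = - \frac{99}{2} + \frac{\sqrt{149}}{8}$ ($A = \frac{4 \left(-99\right) + \sqrt{\left(-10\right)^{2} + 7^{2}}}{8} = \frac{-396 + \sqrt{100 + 49}}{8} = \frac{-396 + \sqrt{149}}{8} = - \frac{99}{2} + \frac{\sqrt{149}}{8} \approx -47.974$)
$\left(-24640 + 3975\right) + A = \left(-24640 + 3975\right) - \left(\frac{99}{2} - \frac{\sqrt{149}}{8}\right) = -20665 - \left(\frac{99}{2} - \frac{\sqrt{149}}{8}\right) = - \frac{41429}{2} + \frac{\sqrt{149}}{8}$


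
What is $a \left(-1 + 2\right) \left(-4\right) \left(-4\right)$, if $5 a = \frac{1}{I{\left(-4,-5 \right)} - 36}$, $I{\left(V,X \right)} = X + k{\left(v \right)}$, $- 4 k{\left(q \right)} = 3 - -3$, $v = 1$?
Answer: $- \frac{32}{425} \approx -0.075294$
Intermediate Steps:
$k{\left(q \right)} = - \frac{3}{2}$ ($k{\left(q \right)} = - \frac{3 - -3}{4} = - \frac{3 + 3}{4} = \left(- \frac{1}{4}\right) 6 = - \frac{3}{2}$)
$I{\left(V,X \right)} = - \frac{3}{2} + X$ ($I{\left(V,X \right)} = X - \frac{3}{2} = - \frac{3}{2} + X$)
$a = - \frac{2}{425}$ ($a = \frac{1}{5 \left(\left(- \frac{3}{2} - 5\right) - 36\right)} = \frac{1}{5 \left(- \frac{13}{2} - 36\right)} = \frac{1}{5 \left(- \frac{85}{2}\right)} = \frac{1}{5} \left(- \frac{2}{85}\right) = - \frac{2}{425} \approx -0.0047059$)
$a \left(-1 + 2\right) \left(-4\right) \left(-4\right) = - \frac{2 \left(-1 + 2\right) \left(-4\right)}{425} \left(-4\right) = - \frac{2 \cdot 1 \left(-4\right)}{425} \left(-4\right) = \left(- \frac{2}{425}\right) \left(-4\right) \left(-4\right) = \frac{8}{425} \left(-4\right) = - \frac{32}{425}$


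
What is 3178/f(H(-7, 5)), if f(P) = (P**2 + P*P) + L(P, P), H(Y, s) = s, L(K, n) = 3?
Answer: 3178/53 ≈ 59.962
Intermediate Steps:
f(P) = 3 + 2*P**2 (f(P) = (P**2 + P*P) + 3 = (P**2 + P**2) + 3 = 2*P**2 + 3 = 3 + 2*P**2)
3178/f(H(-7, 5)) = 3178/(3 + 2*5**2) = 3178/(3 + 2*25) = 3178/(3 + 50) = 3178/53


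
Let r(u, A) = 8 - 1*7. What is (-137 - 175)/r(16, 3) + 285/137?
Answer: -42459/137 ≈ -309.92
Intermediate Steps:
r(u, A) = 1 (r(u, A) = 8 - 7 = 1)
(-137 - 175)/r(16, 3) + 285/137 = (-137 - 175)/1 + 285/137 = -312*1 + 285*(1/137) = -312 + 285/137 = -42459/137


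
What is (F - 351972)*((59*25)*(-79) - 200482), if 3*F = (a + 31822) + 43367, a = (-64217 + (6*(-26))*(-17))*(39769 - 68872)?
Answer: -189226282858092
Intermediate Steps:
a = 1791726195 (a = (-64217 - 156*(-17))*(-29103) = (-64217 + 2652)*(-29103) = -61565*(-29103) = 1791726195)
F = 597267128 (F = ((1791726195 + 31822) + 43367)/3 = (1791758017 + 43367)/3 = (⅓)*1791801384 = 597267128)
(F - 351972)*((59*25)*(-79) - 200482) = (597267128 - 351972)*((59*25)*(-79) - 200482) = 596915156*(1475*(-79) - 200482) = 596915156*(-116525 - 200482) = 596915156*(-317007) = -189226282858092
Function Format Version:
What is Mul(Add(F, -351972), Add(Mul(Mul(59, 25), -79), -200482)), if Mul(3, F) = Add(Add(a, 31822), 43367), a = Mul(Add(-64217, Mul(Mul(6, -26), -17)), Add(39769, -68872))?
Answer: -189226282858092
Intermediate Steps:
a = 1791726195 (a = Mul(Add(-64217, Mul(-156, -17)), -29103) = Mul(Add(-64217, 2652), -29103) = Mul(-61565, -29103) = 1791726195)
F = 597267128 (F = Mul(Rational(1, 3), Add(Add(1791726195, 31822), 43367)) = Mul(Rational(1, 3), Add(1791758017, 43367)) = Mul(Rational(1, 3), 1791801384) = 597267128)
Mul(Add(F, -351972), Add(Mul(Mul(59, 25), -79), -200482)) = Mul(Add(597267128, -351972), Add(Mul(Mul(59, 25), -79), -200482)) = Mul(596915156, Add(Mul(1475, -79), -200482)) = Mul(596915156, Add(-116525, -200482)) = Mul(596915156, -317007) = -189226282858092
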